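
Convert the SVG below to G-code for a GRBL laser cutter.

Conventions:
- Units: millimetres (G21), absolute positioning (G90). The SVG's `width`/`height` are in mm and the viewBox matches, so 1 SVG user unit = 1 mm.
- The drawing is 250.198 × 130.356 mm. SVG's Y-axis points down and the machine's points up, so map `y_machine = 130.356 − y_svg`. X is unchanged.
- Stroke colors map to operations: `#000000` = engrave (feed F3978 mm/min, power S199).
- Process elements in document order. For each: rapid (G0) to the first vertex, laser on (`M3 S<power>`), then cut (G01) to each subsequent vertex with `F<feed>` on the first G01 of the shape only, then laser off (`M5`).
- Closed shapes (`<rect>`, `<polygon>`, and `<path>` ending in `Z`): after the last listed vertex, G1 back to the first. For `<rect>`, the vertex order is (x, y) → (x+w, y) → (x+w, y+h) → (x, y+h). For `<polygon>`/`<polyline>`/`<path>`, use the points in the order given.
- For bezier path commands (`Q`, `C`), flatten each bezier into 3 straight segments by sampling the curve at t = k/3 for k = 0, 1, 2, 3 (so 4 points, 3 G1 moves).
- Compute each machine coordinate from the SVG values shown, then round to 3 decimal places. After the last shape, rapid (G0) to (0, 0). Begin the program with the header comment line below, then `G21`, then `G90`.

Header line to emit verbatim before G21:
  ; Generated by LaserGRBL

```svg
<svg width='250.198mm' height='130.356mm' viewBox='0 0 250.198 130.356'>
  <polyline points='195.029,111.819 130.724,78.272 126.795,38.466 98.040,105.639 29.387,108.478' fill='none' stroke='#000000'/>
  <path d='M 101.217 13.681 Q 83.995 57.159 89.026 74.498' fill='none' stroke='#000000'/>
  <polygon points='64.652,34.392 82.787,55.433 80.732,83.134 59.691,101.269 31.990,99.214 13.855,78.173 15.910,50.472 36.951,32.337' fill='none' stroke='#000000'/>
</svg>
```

viewBox `0 0 250.198 130.356` with mm width/height → 1 unit = 1 mm. Flip: y_m = 130.356 − y_svg.

**Shape 1** — `<polyline>` open polyline, stroke `#000000` → engrave (S199, F3978). Machine vertices: (195.029,18.537) → (130.724,52.084) → (126.795,91.890) → (98.040,24.717) → (29.387,21.878). Open path.

**Shape 2** — `<path>` quadratic bezier, stroke `#000000` → engrave (S199, F3978). Control points (SVG): P0=(101.217,13.681), P1=(83.995,57.159), P2=(89.026,74.498); sampled at t=k/3. Machine vertices: (101.217,116.675) → (92.208,90.594) → (88.145,70.322) → (89.026,55.858). Open path.

**Shape 3** — `<polygon>` regular polygon, stroke `#000000` → engrave (S199, F3978). Machine vertices: (64.652,95.964) → (82.787,74.923) → (80.732,47.222) → (59.691,29.087) → (31.990,31.142) → (13.855,52.183) → (15.910,79.884) → (36.951,98.019) → (64.652,95.964). Closed: final G1 returns to the first vertex.

; Generated by LaserGRBL
G21
G90
G0 X195.029 Y18.537
M3 S199
G01 X130.724 Y52.084 F3978
G01 X126.795 Y91.890
G01 X98.040 Y24.717
G01 X29.387 Y21.878
M5
G0 X101.217 Y116.675
M3 S199
G01 X92.208 Y90.594 F3978
G01 X88.145 Y70.322
G01 X89.026 Y55.858
M5
G0 X64.652 Y95.964
M3 S199
G01 X82.787 Y74.923 F3978
G01 X80.732 Y47.222
G01 X59.691 Y29.087
G01 X31.990 Y31.142
G01 X13.855 Y52.183
G01 X15.910 Y79.884
G01 X36.951 Y98.019
G01 X64.652 Y95.964
M5
G0 X0.000 Y0.000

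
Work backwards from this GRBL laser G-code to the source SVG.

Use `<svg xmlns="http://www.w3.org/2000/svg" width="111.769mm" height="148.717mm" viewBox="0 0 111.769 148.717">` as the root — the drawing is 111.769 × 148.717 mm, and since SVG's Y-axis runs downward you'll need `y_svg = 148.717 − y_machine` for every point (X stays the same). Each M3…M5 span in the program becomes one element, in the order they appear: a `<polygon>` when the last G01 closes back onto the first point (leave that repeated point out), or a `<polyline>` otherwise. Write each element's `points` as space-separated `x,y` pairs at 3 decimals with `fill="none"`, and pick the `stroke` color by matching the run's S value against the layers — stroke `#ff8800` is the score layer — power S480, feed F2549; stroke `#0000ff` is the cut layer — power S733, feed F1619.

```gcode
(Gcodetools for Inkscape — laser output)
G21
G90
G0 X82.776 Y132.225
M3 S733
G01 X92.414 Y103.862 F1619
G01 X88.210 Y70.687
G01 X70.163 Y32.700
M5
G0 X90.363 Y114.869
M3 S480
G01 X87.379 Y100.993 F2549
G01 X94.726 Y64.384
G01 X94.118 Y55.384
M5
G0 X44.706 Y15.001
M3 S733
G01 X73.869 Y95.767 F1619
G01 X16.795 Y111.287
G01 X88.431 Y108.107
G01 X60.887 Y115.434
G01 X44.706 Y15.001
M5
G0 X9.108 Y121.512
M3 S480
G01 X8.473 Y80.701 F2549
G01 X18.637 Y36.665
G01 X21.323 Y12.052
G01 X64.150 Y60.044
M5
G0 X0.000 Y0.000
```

Each laser-on run becomes one SVG element. Flip Y back into SVG space with y_svg = 148.717 − y_machine.

Run 1: S733 ⇒ cut layer `#0000ff`. The run is open, so emit a `<polyline>` with points (Y-flipped): 82.776,16.492 92.414,44.855 88.210,78.030 70.163,116.017.

Run 2: the run's S480 means `#ff8800` (score). The run is open, so emit a `<polyline>` with points (Y-flipped): 90.363,33.848 87.379,47.724 94.726,84.333 94.118,93.333.

Run 3: S733 ⇒ cut layer `#0000ff`. The run returns to its start, so emit a `<polygon>` with points (Y-flipped): 44.706,133.716 73.869,52.950 16.795,37.430 88.431,40.610 60.887,33.283.

Run 4: power S480 maps to stroke `#ff8800` (score). The run is open, so emit a `<polyline>` with points (Y-flipped): 9.108,27.205 8.473,68.016 18.637,112.052 21.323,136.665 64.150,88.673.

<svg xmlns="http://www.w3.org/2000/svg" width="111.769mm" height="148.717mm" viewBox="0 0 111.769 148.717">
  <polyline points="82.776,16.492 92.414,44.855 88.210,78.030 70.163,116.017" fill="none" stroke="#0000ff"/>
  <polyline points="90.363,33.848 87.379,47.724 94.726,84.333 94.118,93.333" fill="none" stroke="#ff8800"/>
  <polygon points="44.706,133.716 73.869,52.950 16.795,37.430 88.431,40.610 60.887,33.283" fill="none" stroke="#0000ff"/>
  <polyline points="9.108,27.205 8.473,68.016 18.637,112.052 21.323,136.665 64.150,88.673" fill="none" stroke="#ff8800"/>
</svg>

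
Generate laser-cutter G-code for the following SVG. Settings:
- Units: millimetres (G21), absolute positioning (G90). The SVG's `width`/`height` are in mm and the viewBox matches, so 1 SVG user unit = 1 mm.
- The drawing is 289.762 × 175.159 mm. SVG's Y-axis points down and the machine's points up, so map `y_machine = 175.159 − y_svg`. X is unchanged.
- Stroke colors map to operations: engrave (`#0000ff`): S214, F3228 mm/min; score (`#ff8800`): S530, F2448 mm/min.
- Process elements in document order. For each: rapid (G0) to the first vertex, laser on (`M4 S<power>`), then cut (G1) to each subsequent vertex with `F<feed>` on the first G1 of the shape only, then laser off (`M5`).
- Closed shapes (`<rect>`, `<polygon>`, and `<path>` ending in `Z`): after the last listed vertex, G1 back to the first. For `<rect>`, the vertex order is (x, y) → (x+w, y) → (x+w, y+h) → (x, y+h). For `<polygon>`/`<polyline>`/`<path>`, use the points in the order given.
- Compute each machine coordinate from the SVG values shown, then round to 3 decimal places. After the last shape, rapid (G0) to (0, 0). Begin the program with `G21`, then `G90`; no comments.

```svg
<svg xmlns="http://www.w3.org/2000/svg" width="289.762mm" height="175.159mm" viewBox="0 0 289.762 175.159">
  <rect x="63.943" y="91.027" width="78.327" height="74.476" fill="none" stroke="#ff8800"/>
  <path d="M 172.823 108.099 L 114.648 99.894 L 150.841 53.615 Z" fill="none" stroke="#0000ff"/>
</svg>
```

G21
G90
G0 X63.943 Y84.132
M4 S530
G1 X142.270 Y84.132 F2448
G1 X142.270 Y9.656
G1 X63.943 Y9.656
G1 X63.943 Y84.132
M5
G0 X172.823 Y67.060
M4 S214
G1 X114.648 Y75.265 F3228
G1 X150.841 Y121.544
G1 X172.823 Y67.060
M5
G0 X0.000 Y0.000

viewBox `0 0 289.762 175.159` with mm width/height → 1 unit = 1 mm. Flip: y_m = 175.159 − y_svg.

**Shape 1** — `<rect>` rectangle, stroke `#ff8800` → score (S530, F2448). Machine vertices: (63.943,84.132) → (142.270,84.132) → (142.270,9.656) → (63.943,9.656) → (63.943,84.132). Closed: final G1 returns to the first vertex.

**Shape 2** — `<path>` regular polygon, stroke `#0000ff` → engrave (S214, F3228). Machine vertices: (172.823,67.060) → (114.648,75.265) → (150.841,121.544) → (172.823,67.060). Closed: final G1 returns to the first vertex.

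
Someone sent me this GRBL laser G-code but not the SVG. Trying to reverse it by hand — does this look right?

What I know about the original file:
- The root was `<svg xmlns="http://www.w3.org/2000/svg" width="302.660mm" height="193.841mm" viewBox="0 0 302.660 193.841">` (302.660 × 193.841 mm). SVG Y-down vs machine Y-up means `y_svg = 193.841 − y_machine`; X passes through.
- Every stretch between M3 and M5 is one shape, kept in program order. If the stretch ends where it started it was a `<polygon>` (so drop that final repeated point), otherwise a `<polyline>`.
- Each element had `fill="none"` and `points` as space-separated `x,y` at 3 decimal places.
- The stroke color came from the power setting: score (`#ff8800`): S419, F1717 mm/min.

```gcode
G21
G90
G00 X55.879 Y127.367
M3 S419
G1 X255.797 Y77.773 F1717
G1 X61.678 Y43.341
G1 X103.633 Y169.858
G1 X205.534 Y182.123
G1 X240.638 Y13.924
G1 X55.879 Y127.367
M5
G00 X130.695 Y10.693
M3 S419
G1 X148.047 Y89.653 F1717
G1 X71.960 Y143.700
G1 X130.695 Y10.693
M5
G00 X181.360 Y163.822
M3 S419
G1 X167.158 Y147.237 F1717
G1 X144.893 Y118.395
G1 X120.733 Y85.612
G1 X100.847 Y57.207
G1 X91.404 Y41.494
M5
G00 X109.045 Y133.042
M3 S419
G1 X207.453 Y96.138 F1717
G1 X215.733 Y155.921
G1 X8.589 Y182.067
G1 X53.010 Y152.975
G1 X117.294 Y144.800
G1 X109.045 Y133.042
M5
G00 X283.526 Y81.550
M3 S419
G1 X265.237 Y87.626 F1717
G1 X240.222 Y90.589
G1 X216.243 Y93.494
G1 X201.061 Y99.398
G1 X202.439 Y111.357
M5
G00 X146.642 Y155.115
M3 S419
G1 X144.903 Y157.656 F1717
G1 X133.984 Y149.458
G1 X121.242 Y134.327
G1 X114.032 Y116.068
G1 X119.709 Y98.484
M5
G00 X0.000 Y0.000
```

<svg xmlns="http://www.w3.org/2000/svg" width="302.660mm" height="193.841mm" viewBox="0 0 302.660 193.841">
  <polygon points="55.879,66.474 255.797,116.068 61.678,150.500 103.633,23.983 205.534,11.718 240.638,179.917" fill="none" stroke="#ff8800"/>
  <polygon points="130.695,183.148 148.047,104.188 71.960,50.141" fill="none" stroke="#ff8800"/>
  <polyline points="181.360,30.019 167.158,46.604 144.893,75.446 120.733,108.229 100.847,136.634 91.404,152.347" fill="none" stroke="#ff8800"/>
  <polygon points="109.045,60.799 207.453,97.703 215.733,37.920 8.589,11.774 53.010,40.866 117.294,49.041" fill="none" stroke="#ff8800"/>
  <polyline points="283.526,112.291 265.237,106.215 240.222,103.252 216.243,100.347 201.061,94.443 202.439,82.484" fill="none" stroke="#ff8800"/>
  <polyline points="146.642,38.726 144.903,36.185 133.984,44.383 121.242,59.514 114.032,77.773 119.709,95.357" fill="none" stroke="#ff8800"/>
</svg>

Machine Y-up, SVG Y-down with viewBox height 193.841, so y_svg = 193.841 − y_machine; X carries over. Every run uses S419, so all elements get stroke `#ff8800` (score).

Run 1: The run returns to its start, so emit a `<polygon>` with points (Y-flipped): 55.879,66.474 255.797,116.068 61.678,150.500 103.633,23.983 205.534,11.718 240.638,179.917.

Run 2: The run returns to its start, so emit a `<polygon>` with points (Y-flipped): 130.695,183.148 148.047,104.188 71.960,50.141.

Run 3: The run is open, so emit a `<polyline>` with points (Y-flipped): 181.360,30.019 167.158,46.604 144.893,75.446 120.733,108.229 100.847,136.634 91.404,152.347.

Run 4: The run returns to its start, so emit a `<polygon>` with points (Y-flipped): 109.045,60.799 207.453,97.703 215.733,37.920 8.589,11.774 53.010,40.866 117.294,49.041.

Run 5: The run is open, so emit a `<polyline>` with points (Y-flipped): 283.526,112.291 265.237,106.215 240.222,103.252 216.243,100.347 201.061,94.443 202.439,82.484.

Run 6: The run is open, so emit a `<polyline>` with points (Y-flipped): 146.642,38.726 144.903,36.185 133.984,44.383 121.242,59.514 114.032,77.773 119.709,95.357.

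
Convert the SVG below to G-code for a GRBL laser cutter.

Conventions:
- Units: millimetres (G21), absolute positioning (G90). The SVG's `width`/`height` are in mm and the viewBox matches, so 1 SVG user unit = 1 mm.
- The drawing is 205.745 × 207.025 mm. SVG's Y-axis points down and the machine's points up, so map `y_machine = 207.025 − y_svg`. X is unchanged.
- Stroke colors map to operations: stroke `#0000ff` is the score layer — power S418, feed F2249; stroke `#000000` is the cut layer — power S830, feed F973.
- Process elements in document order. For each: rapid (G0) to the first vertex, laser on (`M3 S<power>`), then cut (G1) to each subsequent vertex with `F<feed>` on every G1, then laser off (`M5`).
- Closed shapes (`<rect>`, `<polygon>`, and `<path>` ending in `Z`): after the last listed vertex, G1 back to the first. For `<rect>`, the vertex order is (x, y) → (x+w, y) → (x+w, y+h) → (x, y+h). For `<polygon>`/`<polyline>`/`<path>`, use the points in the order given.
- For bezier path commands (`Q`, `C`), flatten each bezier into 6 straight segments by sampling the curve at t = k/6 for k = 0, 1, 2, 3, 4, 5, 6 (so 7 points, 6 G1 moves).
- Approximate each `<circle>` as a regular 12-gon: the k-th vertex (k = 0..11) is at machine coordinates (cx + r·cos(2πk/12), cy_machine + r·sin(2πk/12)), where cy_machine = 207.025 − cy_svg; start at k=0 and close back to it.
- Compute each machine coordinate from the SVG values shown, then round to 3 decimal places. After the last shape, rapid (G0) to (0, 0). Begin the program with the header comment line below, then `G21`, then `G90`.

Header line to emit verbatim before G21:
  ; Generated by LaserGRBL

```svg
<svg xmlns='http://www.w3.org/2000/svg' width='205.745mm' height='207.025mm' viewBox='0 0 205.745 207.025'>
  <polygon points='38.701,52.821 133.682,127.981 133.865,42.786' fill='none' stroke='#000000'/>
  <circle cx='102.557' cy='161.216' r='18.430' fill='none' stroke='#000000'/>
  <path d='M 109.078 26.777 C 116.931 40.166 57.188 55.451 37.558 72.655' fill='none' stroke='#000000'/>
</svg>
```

; Generated by LaserGRBL
G21
G90
G0 X38.701 Y154.204
M3 S830
G1 X133.682 Y79.044 F973
G1 X133.865 Y164.239 F973
G1 X38.701 Y154.204 F973
M5
G0 X120.987 Y45.809
M3 S830
G1 X118.518 Y55.024 F973
G1 X111.772 Y61.770 F973
G1 X102.557 Y64.239 F973
G1 X93.342 Y61.770 F973
G1 X86.596 Y55.024 F973
G1 X84.127 Y45.809 F973
G1 X86.596 Y36.594 F973
G1 X93.342 Y29.848 F973
G1 X102.557 Y27.379 F973
G1 X111.772 Y29.848 F973
G1 X118.518 Y36.594 F973
G1 X120.987 Y45.809 F973
M5
G0 X109.078 Y180.248
M3 S830
G1 X107.870 Y173.395 F973
G1 X98.388 Y166.226 F973
G1 X83.624 Y158.740 F973
G1 X66.570 Y150.935 F973
G1 X50.217 Y142.812 F973
G1 X37.558 Y134.370 F973
M5
G0 X0.000 Y0.000

1 u = 1 mm; y_m = 207.025 − y.

[1] `<polygon>` closed polygon, #000000→cut S830 F973: (38.701,154.204) → (133.682,79.044) → (133.865,164.239) → (38.701,154.204) (closed)

[2] `<circle>` circle, #000000→cut S830 F973: (120.987,45.809) → (118.518,55.024) → (111.772,61.770) → (102.557,64.239) → (93.342,61.770) → (86.596,55.024) → (84.127,45.809) → (86.596,36.594) → (93.342,29.848) → (102.557,27.379) → (111.772,29.848) → (118.518,36.594) → (120.987,45.809) (closed)

[3] `<path>` cubic bezier, #000000→cut S830 F973: (109.078,180.248) → (107.870,173.395) → (98.388,166.226) → (83.624,158.740) → (66.570,150.935) → (50.217,142.812) → (37.558,134.370)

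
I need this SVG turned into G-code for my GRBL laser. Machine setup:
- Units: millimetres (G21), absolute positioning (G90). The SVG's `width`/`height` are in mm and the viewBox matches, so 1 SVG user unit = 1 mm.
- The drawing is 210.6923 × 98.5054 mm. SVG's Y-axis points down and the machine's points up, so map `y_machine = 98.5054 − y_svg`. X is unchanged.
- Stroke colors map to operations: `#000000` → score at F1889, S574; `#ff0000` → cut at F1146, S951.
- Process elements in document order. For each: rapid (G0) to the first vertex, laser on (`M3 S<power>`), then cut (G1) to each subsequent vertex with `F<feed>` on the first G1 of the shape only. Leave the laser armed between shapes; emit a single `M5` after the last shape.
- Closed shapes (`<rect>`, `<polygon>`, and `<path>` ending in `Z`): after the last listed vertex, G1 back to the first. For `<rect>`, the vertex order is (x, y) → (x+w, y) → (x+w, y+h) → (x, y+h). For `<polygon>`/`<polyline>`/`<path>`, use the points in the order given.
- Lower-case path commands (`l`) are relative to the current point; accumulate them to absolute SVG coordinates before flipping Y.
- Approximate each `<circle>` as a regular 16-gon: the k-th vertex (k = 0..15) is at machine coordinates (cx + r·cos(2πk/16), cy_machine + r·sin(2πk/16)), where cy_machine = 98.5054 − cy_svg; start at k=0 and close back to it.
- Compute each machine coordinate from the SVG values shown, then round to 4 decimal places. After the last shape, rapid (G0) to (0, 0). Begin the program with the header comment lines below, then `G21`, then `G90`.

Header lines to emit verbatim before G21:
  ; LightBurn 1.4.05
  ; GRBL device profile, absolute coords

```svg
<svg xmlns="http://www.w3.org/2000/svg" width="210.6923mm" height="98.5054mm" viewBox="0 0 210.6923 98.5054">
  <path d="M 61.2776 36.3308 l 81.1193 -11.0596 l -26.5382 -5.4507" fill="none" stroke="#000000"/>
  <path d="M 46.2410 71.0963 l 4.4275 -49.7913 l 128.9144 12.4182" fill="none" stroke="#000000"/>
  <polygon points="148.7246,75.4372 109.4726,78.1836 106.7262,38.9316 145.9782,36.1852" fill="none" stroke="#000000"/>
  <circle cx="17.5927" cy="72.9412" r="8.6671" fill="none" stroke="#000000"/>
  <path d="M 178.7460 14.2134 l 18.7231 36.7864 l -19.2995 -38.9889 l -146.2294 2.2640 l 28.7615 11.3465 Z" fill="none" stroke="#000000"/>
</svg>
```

; LightBurn 1.4.05
; GRBL device profile, absolute coords
G21
G90
G0 X61.2776 Y62.1746
M3 S574
G1 X142.3969 Y73.2342 F1889
G1 X115.8587 Y78.6849
G0 X46.2410 Y27.4091
M3 S574
G1 X50.6685 Y77.2004 F1889
G1 X179.5829 Y64.7822
G0 X148.7246 Y23.0682
M3 S574
G1 X109.4726 Y20.3218 F1889
G1 X106.7262 Y59.5738
G1 X145.9782 Y62.3202
G1 X148.7246 Y23.0682
G0 X26.2598 Y25.5642
M3 S574
G1 X25.6001 Y28.8810 F1889
G1 X23.7213 Y31.6928
G1 X20.9095 Y33.5716
G1 X17.5927 Y34.2313
G1 X14.2759 Y33.5716
G1 X11.4641 Y31.6928
G1 X9.5853 Y28.8810
G1 X8.9256 Y25.5642
G1 X9.5853 Y22.2474
G1 X11.4641 Y19.4356
G1 X14.2759 Y17.5568
G1 X17.5927 Y16.8971
G1 X20.9095 Y17.5568
G1 X23.7213 Y19.4356
G1 X25.6001 Y22.2474
G1 X26.2598 Y25.5642
G0 X178.7460 Y84.2920
M3 S574
G1 X197.4691 Y47.5056 F1889
G1 X178.1696 Y86.4945
G1 X31.9402 Y84.2305
G1 X60.7017 Y72.8840
G1 X178.7460 Y84.2920
M5
G0 X0.0000 Y0.0000

1 u = 1 mm; y_m = 98.5054 − y.

[1] `<path>` open polyline, #000000→score S574 F1889: (61.2776,62.1746) → (142.3969,73.2342) → (115.8587,78.6849)

[2] `<path>` open polyline, #000000→score S574 F1889: (46.2410,27.4091) → (50.6685,77.2004) → (179.5829,64.7822)

[3] `<polygon>` regular polygon, #000000→score S574 F1889: (148.7246,23.0682) → (109.4726,20.3218) → (106.7262,59.5738) → (145.9782,62.3202) → (148.7246,23.0682) (closed)

[4] `<circle>` circle, #000000→score S574 F1889: (26.2598,25.5642) → (25.6001,28.8810) → (23.7213,31.6928) → (20.9095,33.5716) → (17.5927,34.2313) → (14.2759,33.5716) → (11.4641,31.6928) → (9.5853,28.8810) → (8.9256,25.5642) → (9.5853,22.2474) → (11.4641,19.4356) → (14.2759,17.5568) → (17.5927,16.8971) → (20.9095,17.5568) → (23.7213,19.4356) → (25.6001,22.2474) → (26.2598,25.5642) (closed)

[5] `<path>` closed polygon, #000000→score S574 F1889: (178.7460,84.2920) → (197.4691,47.5056) → (178.1696,86.4945) → (31.9402,84.2305) → (60.7017,72.8840) → (178.7460,84.2920) (closed)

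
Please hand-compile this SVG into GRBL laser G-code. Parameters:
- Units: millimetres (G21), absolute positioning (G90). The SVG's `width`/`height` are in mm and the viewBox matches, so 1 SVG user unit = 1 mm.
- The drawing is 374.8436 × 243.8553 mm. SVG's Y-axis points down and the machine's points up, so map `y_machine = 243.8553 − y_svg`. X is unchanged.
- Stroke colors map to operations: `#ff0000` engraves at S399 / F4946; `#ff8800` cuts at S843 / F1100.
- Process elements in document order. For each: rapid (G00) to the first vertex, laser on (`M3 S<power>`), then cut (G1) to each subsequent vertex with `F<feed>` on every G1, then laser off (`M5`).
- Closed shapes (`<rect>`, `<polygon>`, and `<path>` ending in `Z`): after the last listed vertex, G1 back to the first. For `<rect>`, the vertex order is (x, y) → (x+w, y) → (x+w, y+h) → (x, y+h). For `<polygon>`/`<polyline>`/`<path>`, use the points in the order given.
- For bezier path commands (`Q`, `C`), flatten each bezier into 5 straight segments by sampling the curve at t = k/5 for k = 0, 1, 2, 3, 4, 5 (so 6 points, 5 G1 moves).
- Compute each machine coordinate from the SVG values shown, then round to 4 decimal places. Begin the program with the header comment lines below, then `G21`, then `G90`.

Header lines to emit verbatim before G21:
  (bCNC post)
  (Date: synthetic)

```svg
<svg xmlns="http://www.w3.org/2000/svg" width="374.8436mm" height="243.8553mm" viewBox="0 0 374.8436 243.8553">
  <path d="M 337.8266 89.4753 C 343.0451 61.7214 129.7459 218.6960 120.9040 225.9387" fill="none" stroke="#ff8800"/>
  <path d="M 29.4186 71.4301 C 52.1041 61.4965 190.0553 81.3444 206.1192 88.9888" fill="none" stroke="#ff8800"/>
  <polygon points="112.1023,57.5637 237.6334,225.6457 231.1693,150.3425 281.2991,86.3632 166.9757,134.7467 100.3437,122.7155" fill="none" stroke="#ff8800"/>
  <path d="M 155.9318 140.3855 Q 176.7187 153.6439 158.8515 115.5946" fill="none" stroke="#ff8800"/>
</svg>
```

(bCNC post)
(Date: synthetic)
G21
G90
G00 X337.8266 Y154.3800
M3 S843
G1 X318.1194 Y151.5406 F1100
G1 X266.2707 Y120.4205 F1100
G1 X202.5834 Y77.0737 F1100
G1 X147.3602 Y37.5544 F1100
G1 X120.9040 Y17.9166 F1100
M5
G00 X29.4186 Y172.4252
M3 S843
G1 X54.9646 Y175.1475 F1100
G1 X96.7909 Y172.7374 F1100
G1 X143.5144 Y167.2104 F1100
G1 X183.7516 Y160.5817 F1100
G1 X206.1192 Y154.8665 F1100
M5
G00 X112.1023 Y186.2916
M3 S843
G1 X237.6334 Y18.2096 F1100
G1 X231.1693 Y93.5128 F1100
G1 X281.2991 Y157.4921 F1100
G1 X166.9757 Y109.1086 F1100
G1 X100.3437 Y121.1398 F1100
G1 X112.1023 Y186.2916 F1100
M5
G00 X155.9318 Y103.4698
M3 S843
G1 X162.7004 Y100.2187 F1100
G1 X166.3767 Y101.0723 F1100
G1 X166.9606 Y106.0305 F1100
G1 X164.4522 Y115.0933 F1100
G1 X158.8515 Y128.2607 F1100
M5

Since the viewBox matches the mm dimensions, user units are millimetres directly. The only transform is the Y-flip y_m = 243.8553 − y_svg.

Shape 1 is a cubic bezier drawn with `<path>`. Its stroke #ff8800 means cut at S843, F1100. After flipping Y the toolpath is (337.8266,154.3800) → (318.1194,151.5406) → (266.2707,120.4205) → (202.5834,77.0737) → (147.3602,37.5544) → (120.9040,17.9166).

Shape 2 is a cubic bezier drawn with `<path>`. Its stroke #ff8800 means cut at S843, F1100. After flipping Y the toolpath is (29.4186,172.4252) → (54.9646,175.1475) → (96.7909,172.7374) → (143.5144,167.2104) → (183.7516,160.5817) → (206.1192,154.8665).

Shape 3 is a closed polygon drawn with `<polygon>`. Its stroke #ff8800 means cut at S843, F1100. After flipping Y the toolpath is (112.1023,186.2916) → (237.6334,18.2096) → (231.1693,93.5128) → (281.2991,157.4921) → (166.9757,109.1086) → (100.3437,121.1398) → (112.1023,186.2916), returning to the start.

Shape 4 is a quadratic bezier drawn with `<path>`. Its stroke #ff8800 means cut at S843, F1100. After flipping Y the toolpath is (155.9318,103.4698) → (162.7004,100.2187) → (166.3767,101.0723) → (166.9606,106.0305) → (164.4522,115.0933) → (158.8515,128.2607).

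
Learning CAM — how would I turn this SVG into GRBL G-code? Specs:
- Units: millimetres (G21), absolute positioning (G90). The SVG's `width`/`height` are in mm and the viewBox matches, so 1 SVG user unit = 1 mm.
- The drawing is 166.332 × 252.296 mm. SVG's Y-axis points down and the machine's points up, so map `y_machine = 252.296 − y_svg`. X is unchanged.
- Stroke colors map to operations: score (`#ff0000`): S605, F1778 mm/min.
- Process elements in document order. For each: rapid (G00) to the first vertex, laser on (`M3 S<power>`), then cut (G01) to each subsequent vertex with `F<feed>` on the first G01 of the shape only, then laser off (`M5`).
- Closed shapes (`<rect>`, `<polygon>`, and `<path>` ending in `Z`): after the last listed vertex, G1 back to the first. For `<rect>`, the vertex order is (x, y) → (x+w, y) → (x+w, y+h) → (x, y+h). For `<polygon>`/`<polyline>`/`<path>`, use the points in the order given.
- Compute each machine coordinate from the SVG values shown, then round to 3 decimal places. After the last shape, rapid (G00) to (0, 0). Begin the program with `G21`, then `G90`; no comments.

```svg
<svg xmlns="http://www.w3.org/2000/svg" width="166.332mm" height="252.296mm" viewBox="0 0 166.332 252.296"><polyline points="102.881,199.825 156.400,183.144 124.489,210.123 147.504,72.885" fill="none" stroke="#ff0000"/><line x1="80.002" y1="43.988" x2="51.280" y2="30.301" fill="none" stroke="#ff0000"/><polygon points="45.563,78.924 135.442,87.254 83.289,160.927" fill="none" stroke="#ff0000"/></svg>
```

G21
G90
G00 X102.881 Y52.471
M3 S605
G01 X156.400 Y69.152 F1778
G01 X124.489 Y42.173
G01 X147.504 Y179.411
M5
G00 X80.002 Y208.308
M3 S605
G01 X51.280 Y221.995 F1778
M5
G00 X45.563 Y173.372
M3 S605
G01 X135.442 Y165.042 F1778
G01 X83.289 Y91.369
G01 X45.563 Y173.372
M5
G00 X0.000 Y0.000

1 u = 1 mm; y_m = 252.296 − y.

[1] `<polyline>` open polyline, #ff0000→score S605 F1778: (102.881,52.471) → (156.400,69.152) → (124.489,42.173) → (147.504,179.411)

[2] `<line>` line segment, #ff0000→score S605 F1778: (80.002,208.308) → (51.280,221.995)

[3] `<polygon>` regular polygon, #ff0000→score S605 F1778: (45.563,173.372) → (135.442,165.042) → (83.289,91.369) → (45.563,173.372) (closed)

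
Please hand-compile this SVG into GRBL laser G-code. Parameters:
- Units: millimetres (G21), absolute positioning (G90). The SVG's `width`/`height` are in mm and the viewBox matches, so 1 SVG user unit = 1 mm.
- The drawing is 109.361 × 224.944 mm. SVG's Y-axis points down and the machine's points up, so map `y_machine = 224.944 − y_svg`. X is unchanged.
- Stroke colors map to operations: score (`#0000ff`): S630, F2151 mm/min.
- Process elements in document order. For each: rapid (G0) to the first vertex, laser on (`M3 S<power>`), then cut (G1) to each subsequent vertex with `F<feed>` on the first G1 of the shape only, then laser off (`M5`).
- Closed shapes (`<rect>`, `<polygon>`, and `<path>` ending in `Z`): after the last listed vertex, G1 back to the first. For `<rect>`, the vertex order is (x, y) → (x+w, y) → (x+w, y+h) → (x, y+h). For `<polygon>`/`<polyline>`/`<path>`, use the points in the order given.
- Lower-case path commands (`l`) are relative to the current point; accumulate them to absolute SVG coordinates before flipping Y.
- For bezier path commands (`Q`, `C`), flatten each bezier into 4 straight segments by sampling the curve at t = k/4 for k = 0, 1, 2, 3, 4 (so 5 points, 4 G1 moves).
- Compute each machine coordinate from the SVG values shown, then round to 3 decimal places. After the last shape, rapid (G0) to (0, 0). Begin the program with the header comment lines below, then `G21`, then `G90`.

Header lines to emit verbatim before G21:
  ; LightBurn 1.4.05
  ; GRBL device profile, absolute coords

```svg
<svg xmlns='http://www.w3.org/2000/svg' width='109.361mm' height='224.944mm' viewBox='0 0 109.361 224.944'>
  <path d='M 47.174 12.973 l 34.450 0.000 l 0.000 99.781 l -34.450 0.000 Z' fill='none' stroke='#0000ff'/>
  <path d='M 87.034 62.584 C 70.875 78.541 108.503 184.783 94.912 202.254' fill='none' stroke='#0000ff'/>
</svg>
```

Since the viewBox matches the mm dimensions, user units are millimetres directly. The only transform is the Y-flip y_m = 224.944 − y_svg.

Shape 1 is a rectangle drawn with `<path>`. Its stroke #0000ff means score at S630, F2151. After flipping Y the toolpath is (47.174,211.971) → (81.624,211.971) → (81.624,112.190) → (47.174,112.190) → (47.174,211.971), returning to the start.

Shape 2 is a cubic bezier drawn with `<path>`. Its stroke #0000ff means score at S630, F2151. After flipping Y the toolpath is (87.034,162.360) → (83.359,136.262) → (90.010,93.093) → (97.142,49.640) → (94.912,22.690).

; LightBurn 1.4.05
; GRBL device profile, absolute coords
G21
G90
G0 X47.174 Y211.971
M3 S630
G1 X81.624 Y211.971 F2151
G1 X81.624 Y112.190
G1 X47.174 Y112.190
G1 X47.174 Y211.971
M5
G0 X87.034 Y162.360
M3 S630
G1 X83.359 Y136.262 F2151
G1 X90.010 Y93.093
G1 X97.142 Y49.640
G1 X94.912 Y22.690
M5
G0 X0.000 Y0.000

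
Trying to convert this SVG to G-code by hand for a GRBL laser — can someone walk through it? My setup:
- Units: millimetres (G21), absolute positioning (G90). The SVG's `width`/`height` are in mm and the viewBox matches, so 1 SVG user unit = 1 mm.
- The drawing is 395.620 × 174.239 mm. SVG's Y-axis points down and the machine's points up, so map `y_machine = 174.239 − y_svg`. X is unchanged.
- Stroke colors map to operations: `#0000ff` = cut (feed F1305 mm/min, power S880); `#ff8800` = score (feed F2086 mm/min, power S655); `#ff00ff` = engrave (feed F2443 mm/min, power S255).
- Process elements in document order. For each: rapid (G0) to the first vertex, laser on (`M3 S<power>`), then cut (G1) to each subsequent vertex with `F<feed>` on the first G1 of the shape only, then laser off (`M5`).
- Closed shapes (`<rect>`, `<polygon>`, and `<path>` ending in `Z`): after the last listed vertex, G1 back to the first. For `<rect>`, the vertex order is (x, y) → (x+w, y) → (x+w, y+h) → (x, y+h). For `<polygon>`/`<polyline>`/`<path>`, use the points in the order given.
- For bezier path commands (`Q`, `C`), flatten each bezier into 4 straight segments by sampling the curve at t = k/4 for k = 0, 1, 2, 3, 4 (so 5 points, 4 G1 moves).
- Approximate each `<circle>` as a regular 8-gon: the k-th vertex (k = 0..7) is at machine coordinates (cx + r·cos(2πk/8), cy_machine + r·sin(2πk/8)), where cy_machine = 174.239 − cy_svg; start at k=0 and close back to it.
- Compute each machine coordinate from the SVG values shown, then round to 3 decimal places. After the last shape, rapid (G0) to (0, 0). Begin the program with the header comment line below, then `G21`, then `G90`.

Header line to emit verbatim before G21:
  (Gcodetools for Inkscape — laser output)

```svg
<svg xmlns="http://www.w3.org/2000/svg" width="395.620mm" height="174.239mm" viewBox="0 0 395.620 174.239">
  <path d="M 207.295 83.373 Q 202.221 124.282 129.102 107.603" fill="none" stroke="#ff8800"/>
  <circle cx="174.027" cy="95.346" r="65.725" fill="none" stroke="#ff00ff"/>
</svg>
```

(Gcodetools for Inkscape — laser output)
G21
G90
G0 X207.295 Y90.866
M3 S655
G1 X200.505 Y74.011 F2086
G1 X185.210 Y64.354
G1 X161.409 Y61.896
G1 X129.102 Y66.636
M5
G0 X239.752 Y78.893
M3 S255
G1 X220.502 Y125.368 F2443
G1 X174.027 Y144.618
G1 X127.552 Y125.368
G1 X108.302 Y78.893
G1 X127.552 Y32.418
G1 X174.027 Y13.168
G1 X220.502 Y32.418
G1 X239.752 Y78.893
M5
G0 X0.000 Y0.000

viewBox `0 0 395.620 174.239` with mm width/height → 1 unit = 1 mm. Flip: y_m = 174.239 − y_svg.

**Shape 1** — `<path>` quadratic bezier, stroke `#ff8800` → score (S655, F2086). Control points (SVG): P0=(207.295,83.373), P1=(202.221,124.282), P2=(129.102,107.603); sampled at t=k/4. Machine vertices: (207.295,90.866) → (200.505,74.011) → (185.210,64.354) → (161.409,61.896) → (129.102,66.636). Open path.

**Shape 2** — `<circle>` circle, stroke `#ff00ff` → engrave (S255, F2443). Machine vertices: (239.752,78.893) → (220.502,125.368) → (174.027,144.618) → (127.552,125.368) → (108.302,78.893) → (127.552,32.418) → (174.027,13.168) → (220.502,32.418) → (239.752,78.893). Closed: final G1 returns to the first vertex.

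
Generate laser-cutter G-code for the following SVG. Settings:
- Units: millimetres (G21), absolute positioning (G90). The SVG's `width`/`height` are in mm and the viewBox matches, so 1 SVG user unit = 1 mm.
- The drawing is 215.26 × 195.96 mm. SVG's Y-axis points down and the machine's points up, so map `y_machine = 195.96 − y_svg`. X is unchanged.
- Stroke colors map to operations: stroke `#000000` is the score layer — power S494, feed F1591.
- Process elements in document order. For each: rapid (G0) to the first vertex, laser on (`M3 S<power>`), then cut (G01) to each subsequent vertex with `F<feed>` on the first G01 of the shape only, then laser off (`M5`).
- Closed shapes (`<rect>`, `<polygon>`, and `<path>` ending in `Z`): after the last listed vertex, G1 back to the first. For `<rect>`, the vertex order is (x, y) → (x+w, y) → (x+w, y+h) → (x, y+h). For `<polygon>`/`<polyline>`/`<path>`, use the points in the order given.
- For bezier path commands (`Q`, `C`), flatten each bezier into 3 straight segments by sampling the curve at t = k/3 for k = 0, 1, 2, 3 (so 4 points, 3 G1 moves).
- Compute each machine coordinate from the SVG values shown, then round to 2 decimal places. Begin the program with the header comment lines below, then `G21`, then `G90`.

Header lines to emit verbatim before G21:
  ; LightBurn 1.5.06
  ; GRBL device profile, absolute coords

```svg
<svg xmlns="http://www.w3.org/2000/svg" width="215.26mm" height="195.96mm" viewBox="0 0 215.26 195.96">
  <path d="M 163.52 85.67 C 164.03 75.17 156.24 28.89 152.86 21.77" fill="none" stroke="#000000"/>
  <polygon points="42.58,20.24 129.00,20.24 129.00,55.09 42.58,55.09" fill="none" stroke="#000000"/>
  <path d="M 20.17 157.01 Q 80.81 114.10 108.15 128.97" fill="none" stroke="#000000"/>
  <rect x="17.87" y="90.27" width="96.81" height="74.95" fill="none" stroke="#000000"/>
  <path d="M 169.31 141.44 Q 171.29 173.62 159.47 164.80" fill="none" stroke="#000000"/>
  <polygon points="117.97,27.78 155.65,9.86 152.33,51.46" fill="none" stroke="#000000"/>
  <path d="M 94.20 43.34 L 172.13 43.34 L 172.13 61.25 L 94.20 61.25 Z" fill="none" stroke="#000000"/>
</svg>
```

1 u = 1 mm; y_m = 195.96 − y.

[1] `<path>` cubic bezier, #000000→score S494 F1591: (163.52,110.29) → (161.73,129.94) → (157.24,156.79) → (152.86,174.19)

[2] `<polygon>` rectangle, #000000→score S494 F1591: (42.58,175.72) → (129.00,175.72) → (129.00,140.87) → (42.58,140.87) → (42.58,175.72) (closed)

[3] `<path>` quadratic bezier, #000000→score S494 F1591: (20.17,38.95) → (56.90,61.14) → (86.22,70.48) → (108.15,66.99)

[4] `<rect>` rectangle, #000000→score S494 F1591: (17.87,105.69) → (114.68,105.69) → (114.68,30.74) → (17.87,30.74) → (17.87,105.69) (closed)

[5] `<path>` quadratic bezier, #000000→score S494 F1591: (169.31,54.52) → (169.10,37.62) → (165.82,29.84) → (159.47,31.16)

[6] `<polygon>` regular polygon, #000000→score S494 F1591: (117.97,168.18) → (155.65,186.10) → (152.33,144.50) → (117.97,168.18) (closed)

[7] `<path>` rectangle, #000000→score S494 F1591: (94.20,152.62) → (172.13,152.62) → (172.13,134.71) → (94.20,134.71) → (94.20,152.62) (closed)

; LightBurn 1.5.06
; GRBL device profile, absolute coords
G21
G90
G0 X163.52 Y110.29
M3 S494
G01 X161.73 Y129.94 F1591
G01 X157.24 Y156.79
G01 X152.86 Y174.19
M5
G0 X42.58 Y175.72
M3 S494
G01 X129.00 Y175.72 F1591
G01 X129.00 Y140.87
G01 X42.58 Y140.87
G01 X42.58 Y175.72
M5
G0 X20.17 Y38.95
M3 S494
G01 X56.90 Y61.14 F1591
G01 X86.22 Y70.48
G01 X108.15 Y66.99
M5
G0 X17.87 Y105.69
M3 S494
G01 X114.68 Y105.69 F1591
G01 X114.68 Y30.74
G01 X17.87 Y30.74
G01 X17.87 Y105.69
M5
G0 X169.31 Y54.52
M3 S494
G01 X169.10 Y37.62 F1591
G01 X165.82 Y29.84
G01 X159.47 Y31.16
M5
G0 X117.97 Y168.18
M3 S494
G01 X155.65 Y186.10 F1591
G01 X152.33 Y144.50
G01 X117.97 Y168.18
M5
G0 X94.20 Y152.62
M3 S494
G01 X172.13 Y152.62 F1591
G01 X172.13 Y134.71
G01 X94.20 Y134.71
G01 X94.20 Y152.62
M5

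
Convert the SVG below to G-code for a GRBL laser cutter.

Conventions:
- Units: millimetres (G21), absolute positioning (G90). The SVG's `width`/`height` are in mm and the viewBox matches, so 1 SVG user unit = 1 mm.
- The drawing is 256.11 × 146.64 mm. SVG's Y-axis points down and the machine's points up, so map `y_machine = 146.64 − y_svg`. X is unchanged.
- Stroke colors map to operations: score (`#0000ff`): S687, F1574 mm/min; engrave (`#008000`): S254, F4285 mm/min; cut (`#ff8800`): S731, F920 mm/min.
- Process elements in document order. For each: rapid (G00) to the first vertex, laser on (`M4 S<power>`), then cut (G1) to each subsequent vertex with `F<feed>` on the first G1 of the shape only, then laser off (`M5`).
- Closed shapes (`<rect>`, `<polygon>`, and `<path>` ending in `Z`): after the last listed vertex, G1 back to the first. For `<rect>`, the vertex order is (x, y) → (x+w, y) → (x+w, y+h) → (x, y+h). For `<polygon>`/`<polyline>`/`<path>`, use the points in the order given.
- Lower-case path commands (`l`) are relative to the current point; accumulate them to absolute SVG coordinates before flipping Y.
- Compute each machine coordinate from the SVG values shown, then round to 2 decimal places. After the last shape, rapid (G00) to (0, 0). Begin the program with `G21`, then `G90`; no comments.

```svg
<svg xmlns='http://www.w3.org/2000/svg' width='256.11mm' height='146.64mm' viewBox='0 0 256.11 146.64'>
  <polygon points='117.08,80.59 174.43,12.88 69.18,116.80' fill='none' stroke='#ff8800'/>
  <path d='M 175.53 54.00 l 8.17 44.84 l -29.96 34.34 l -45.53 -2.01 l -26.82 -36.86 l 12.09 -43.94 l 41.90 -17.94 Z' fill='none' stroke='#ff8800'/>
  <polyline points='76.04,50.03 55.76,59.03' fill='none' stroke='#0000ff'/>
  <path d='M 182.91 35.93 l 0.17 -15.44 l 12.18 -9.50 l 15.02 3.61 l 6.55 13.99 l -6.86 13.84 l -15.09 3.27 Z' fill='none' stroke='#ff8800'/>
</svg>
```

viewBox `0 0 256.11 146.64` with mm width/height → 1 unit = 1 mm. Flip: y_m = 146.64 − y_svg.

**Shape 1** — `<polygon>` closed polygon, stroke `#ff8800` → cut (S731, F920). Machine vertices: (117.08,66.05) → (174.43,133.76) → (69.18,29.84) → (117.08,66.05). Closed: final G1 returns to the first vertex.

**Shape 2** — `<path>` regular polygon, stroke `#ff8800` → cut (S731, F920). Machine vertices: (175.53,92.64) → (183.70,47.80) → (153.74,13.46) → (108.21,15.47) → (81.39,52.33) → (93.48,96.27) → (135.38,114.21) → (175.53,92.64). Closed: final G1 returns to the first vertex.

**Shape 3** — `<polyline>` line segment, stroke `#0000ff` → score (S687, F1574). Machine vertices: (76.04,96.61) → (55.76,87.61). Open path.

**Shape 4** — `<path>` regular polygon, stroke `#ff8800` → cut (S731, F920). Machine vertices: (182.91,110.71) → (183.08,126.15) → (195.26,135.65) → (210.28,132.04) → (216.83,118.05) → (209.97,104.21) → (194.88,100.94) → (182.91,110.71). Closed: final G1 returns to the first vertex.

G21
G90
G00 X117.08 Y66.05
M4 S731
G1 X174.43 Y133.76 F920
G1 X69.18 Y29.84
G1 X117.08 Y66.05
M5
G00 X175.53 Y92.64
M4 S731
G1 X183.70 Y47.80 F920
G1 X153.74 Y13.46
G1 X108.21 Y15.47
G1 X81.39 Y52.33
G1 X93.48 Y96.27
G1 X135.38 Y114.21
G1 X175.53 Y92.64
M5
G00 X76.04 Y96.61
M4 S687
G1 X55.76 Y87.61 F1574
M5
G00 X182.91 Y110.71
M4 S731
G1 X183.08 Y126.15 F920
G1 X195.26 Y135.65
G1 X210.28 Y132.04
G1 X216.83 Y118.05
G1 X209.97 Y104.21
G1 X194.88 Y100.94
G1 X182.91 Y110.71
M5
G00 X0.00 Y0.00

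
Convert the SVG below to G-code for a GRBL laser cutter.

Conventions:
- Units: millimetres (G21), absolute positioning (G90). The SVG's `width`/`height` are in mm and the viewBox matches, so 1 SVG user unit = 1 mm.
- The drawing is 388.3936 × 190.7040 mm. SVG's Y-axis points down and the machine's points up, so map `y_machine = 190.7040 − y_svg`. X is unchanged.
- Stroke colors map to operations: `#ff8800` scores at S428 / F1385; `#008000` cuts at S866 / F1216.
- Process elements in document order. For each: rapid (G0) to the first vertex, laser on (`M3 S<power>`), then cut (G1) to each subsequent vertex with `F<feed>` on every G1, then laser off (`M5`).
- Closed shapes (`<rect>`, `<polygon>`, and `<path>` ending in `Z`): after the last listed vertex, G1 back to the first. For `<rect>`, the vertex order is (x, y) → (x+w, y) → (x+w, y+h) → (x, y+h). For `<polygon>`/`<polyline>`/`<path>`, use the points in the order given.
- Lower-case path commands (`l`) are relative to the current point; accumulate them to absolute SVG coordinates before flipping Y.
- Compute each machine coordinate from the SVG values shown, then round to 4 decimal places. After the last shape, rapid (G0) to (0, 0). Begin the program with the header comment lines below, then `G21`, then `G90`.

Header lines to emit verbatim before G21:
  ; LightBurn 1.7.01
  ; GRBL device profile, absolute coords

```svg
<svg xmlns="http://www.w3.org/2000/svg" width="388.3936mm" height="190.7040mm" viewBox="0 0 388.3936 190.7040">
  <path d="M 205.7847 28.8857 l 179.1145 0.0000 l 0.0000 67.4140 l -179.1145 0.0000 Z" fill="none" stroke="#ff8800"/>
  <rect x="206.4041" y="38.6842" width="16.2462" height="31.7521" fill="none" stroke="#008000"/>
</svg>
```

viewBox `0 0 388.3936 190.7040` with mm width/height → 1 unit = 1 mm. Flip: y_m = 190.7040 − y_svg.

**Shape 1** — `<path>` rectangle, stroke `#ff8800` → score (S428, F1385). Machine vertices: (205.7847,161.8183) → (384.8992,161.8183) → (384.8992,94.4043) → (205.7847,94.4043) → (205.7847,161.8183). Closed: final G1 returns to the first vertex.

**Shape 2** — `<rect>` rectangle, stroke `#008000` → cut (S866, F1216). Machine vertices: (206.4041,152.0198) → (222.6503,152.0198) → (222.6503,120.2677) → (206.4041,120.2677) → (206.4041,152.0198). Closed: final G1 returns to the first vertex.

; LightBurn 1.7.01
; GRBL device profile, absolute coords
G21
G90
G0 X205.7847 Y161.8183
M3 S428
G1 X384.8992 Y161.8183 F1385
G1 X384.8992 Y94.4043 F1385
G1 X205.7847 Y94.4043 F1385
G1 X205.7847 Y161.8183 F1385
M5
G0 X206.4041 Y152.0198
M3 S866
G1 X222.6503 Y152.0198 F1216
G1 X222.6503 Y120.2677 F1216
G1 X206.4041 Y120.2677 F1216
G1 X206.4041 Y152.0198 F1216
M5
G0 X0.0000 Y0.0000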